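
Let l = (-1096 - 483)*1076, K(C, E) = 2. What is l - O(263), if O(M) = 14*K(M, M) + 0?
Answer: -1699032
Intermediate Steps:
l = -1699004 (l = -1579*1076 = -1699004)
O(M) = 28 (O(M) = 14*2 + 0 = 28 + 0 = 28)
l - O(263) = -1699004 - 1*28 = -1699004 - 28 = -1699032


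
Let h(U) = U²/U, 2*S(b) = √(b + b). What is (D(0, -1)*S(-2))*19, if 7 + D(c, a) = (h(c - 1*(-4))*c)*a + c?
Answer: -133*I ≈ -133.0*I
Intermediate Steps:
S(b) = √2*√b/2 (S(b) = √(b + b)/2 = √(2*b)/2 = (√2*√b)/2 = √2*√b/2)
h(U) = U
D(c, a) = -7 + c + a*c*(4 + c) (D(c, a) = -7 + (((c - 1*(-4))*c)*a + c) = -7 + (((c + 4)*c)*a + c) = -7 + (((4 + c)*c)*a + c) = -7 + ((c*(4 + c))*a + c) = -7 + (a*c*(4 + c) + c) = -7 + (c + a*c*(4 + c)) = -7 + c + a*c*(4 + c))
(D(0, -1)*S(-2))*19 = ((-7 + 0 - 1*0*(4 + 0))*(√2*√(-2)/2))*19 = ((-7 + 0 - 1*0*4)*(√2*(I*√2)/2))*19 = ((-7 + 0 + 0)*I)*19 = -7*I*19 = -133*I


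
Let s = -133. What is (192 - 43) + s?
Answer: 16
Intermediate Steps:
(192 - 43) + s = (192 - 43) - 133 = 149 - 133 = 16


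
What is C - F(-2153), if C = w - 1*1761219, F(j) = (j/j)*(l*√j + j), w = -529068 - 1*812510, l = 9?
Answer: -3100644 - 9*I*√2153 ≈ -3.1006e+6 - 417.6*I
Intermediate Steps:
w = -1341578 (w = -529068 - 812510 = -1341578)
F(j) = j + 9*√j (F(j) = (j/j)*(9*√j + j) = 1*(j + 9*√j) = j + 9*√j)
C = -3102797 (C = -1341578 - 1*1761219 = -1341578 - 1761219 = -3102797)
C - F(-2153) = -3102797 - (-2153 + 9*√(-2153)) = -3102797 - (-2153 + 9*(I*√2153)) = -3102797 - (-2153 + 9*I*√2153) = -3102797 + (2153 - 9*I*√2153) = -3100644 - 9*I*√2153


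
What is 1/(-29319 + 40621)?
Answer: 1/11302 ≈ 8.8480e-5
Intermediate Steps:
1/(-29319 + 40621) = 1/11302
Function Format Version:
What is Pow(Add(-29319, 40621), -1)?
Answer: Rational(1, 11302) ≈ 8.8480e-5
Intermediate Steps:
Pow(Add(-29319, 40621), -1) = Pow(11302, -1) = Rational(1, 11302)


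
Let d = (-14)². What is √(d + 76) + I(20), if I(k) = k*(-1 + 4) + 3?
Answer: 63 + 4*√17 ≈ 79.492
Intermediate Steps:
d = 196
I(k) = 3 + 3*k (I(k) = k*3 + 3 = 3*k + 3 = 3 + 3*k)
√(d + 76) + I(20) = √(196 + 76) + (3 + 3*20) = √272 + (3 + 60) = 4*√17 + 63 = 63 + 4*√17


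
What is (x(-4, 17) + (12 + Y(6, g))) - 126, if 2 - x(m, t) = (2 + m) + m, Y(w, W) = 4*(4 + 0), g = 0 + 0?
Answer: -90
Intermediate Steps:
g = 0
Y(w, W) = 16 (Y(w, W) = 4*4 = 16)
x(m, t) = -2*m (x(m, t) = 2 - ((2 + m) + m) = 2 - (2 + 2*m) = 2 + (-2 - 2*m) = -2*m)
(x(-4, 17) + (12 + Y(6, g))) - 126 = (-2*(-4) + (12 + 16)) - 126 = (8 + 28) - 126 = 36 - 126 = -90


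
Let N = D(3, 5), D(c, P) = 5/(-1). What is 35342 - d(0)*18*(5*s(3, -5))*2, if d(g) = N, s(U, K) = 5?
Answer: 39842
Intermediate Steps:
D(c, P) = -5 (D(c, P) = 5*(-1) = -5)
N = -5
d(g) = -5
35342 - d(0)*18*(5*s(3, -5))*2 = 35342 - (-5*18)*(5*5)*2 = 35342 - (-90)*25*2 = 35342 - (-90)*50 = 35342 - 1*(-4500) = 35342 + 4500 = 39842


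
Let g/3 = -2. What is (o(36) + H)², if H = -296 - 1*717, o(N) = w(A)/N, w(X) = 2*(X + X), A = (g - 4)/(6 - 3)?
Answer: 748624321/729 ≈ 1.0269e+6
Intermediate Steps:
g = -6 (g = 3*(-2) = -6)
A = -10/3 (A = (-6 - 4)/(6 - 3) = -10/3 ≈ -3.3333)
w(X) = 4*X (w(X) = 2*(2*X) = 4*X)
o(N) = -40/(3*N) (o(N) = (4*(-10/3))/N = -40/(3*N))
H = -1013 (H = -296 - 717 = -1013)
(o(36) + H)² = (-40/3/36 - 1013)² = (-40/3*1/36 - 1013)² = (-10/27 - 1013)² = (-27361/27)² = 748624321/729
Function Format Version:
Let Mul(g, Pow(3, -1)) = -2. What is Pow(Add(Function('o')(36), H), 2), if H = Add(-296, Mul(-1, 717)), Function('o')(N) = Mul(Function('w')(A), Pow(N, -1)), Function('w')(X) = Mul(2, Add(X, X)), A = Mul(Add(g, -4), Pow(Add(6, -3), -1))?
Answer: Rational(748624321, 729) ≈ 1.0269e+6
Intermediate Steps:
g = -6 (g = Mul(3, -2) = -6)
A = Rational(-10, 3) (A = Mul(Add(-6, -4), Pow(Add(6, -3), -1)) = Mul(-10, Pow(3, -1)) = Mul(-10, Rational(1, 3)) = Rational(-10, 3) ≈ -3.3333)
Function('w')(X) = Mul(4, X) (Function('w')(X) = Mul(2, Mul(2, X)) = Mul(4, X))
Function('o')(N) = Mul(Rational(-40, 3), Pow(N, -1)) (Function('o')(N) = Mul(Mul(4, Rational(-10, 3)), Pow(N, -1)) = Mul(Rational(-40, 3), Pow(N, -1)))
H = -1013 (H = Add(-296, -717) = -1013)
Pow(Add(Function('o')(36), H), 2) = Pow(Add(Mul(Rational(-40, 3), Pow(36, -1)), -1013), 2) = Pow(Add(Mul(Rational(-40, 3), Rational(1, 36)), -1013), 2) = Pow(Add(Rational(-10, 27), -1013), 2) = Pow(Rational(-27361, 27), 2) = Rational(748624321, 729)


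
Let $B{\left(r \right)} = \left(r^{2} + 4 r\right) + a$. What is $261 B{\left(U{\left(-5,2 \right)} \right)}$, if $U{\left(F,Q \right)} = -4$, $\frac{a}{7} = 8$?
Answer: $14616$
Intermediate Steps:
$a = 56$ ($a = 7 \cdot 8 = 56$)
$B{\left(r \right)} = 56 + r^{2} + 4 r$ ($B{\left(r \right)} = \left(r^{2} + 4 r\right) + 56 = 56 + r^{2} + 4 r$)
$261 B{\left(U{\left(-5,2 \right)} \right)} = 261 \left(56 + \left(-4\right)^{2} + 4 \left(-4\right)\right) = 261 \left(56 + 16 - 16\right) = 261 \cdot 56 = 14616$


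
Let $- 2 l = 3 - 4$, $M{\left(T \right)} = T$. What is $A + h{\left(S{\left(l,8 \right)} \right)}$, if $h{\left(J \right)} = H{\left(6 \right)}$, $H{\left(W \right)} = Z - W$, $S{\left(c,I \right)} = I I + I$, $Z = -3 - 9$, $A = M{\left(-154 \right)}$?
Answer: $-172$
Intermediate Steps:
$A = -154$
$Z = -12$ ($Z = -3 - 9 = -12$)
$l = \frac{1}{2}$ ($l = - \frac{3 - 4}{2} = \left(- \frac{1}{2}\right) \left(-1\right) = \frac{1}{2} \approx 0.5$)
$S{\left(c,I \right)} = I + I^{2}$ ($S{\left(c,I \right)} = I^{2} + I = I + I^{2}$)
$H{\left(W \right)} = -12 - W$
$h{\left(J \right)} = -18$ ($h{\left(J \right)} = -12 - 6 = -18$)
$A + h{\left(S{\left(l,8 \right)} \right)} = -154 - 18 = -172$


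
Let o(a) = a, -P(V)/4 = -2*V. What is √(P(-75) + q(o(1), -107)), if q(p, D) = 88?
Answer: 16*I*√2 ≈ 22.627*I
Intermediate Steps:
P(V) = 8*V (P(V) = -(-8)*V = 8*V)
√(P(-75) + q(o(1), -107)) = √(8*(-75) + 88) = √(-600 + 88) = √(-512) = 16*I*√2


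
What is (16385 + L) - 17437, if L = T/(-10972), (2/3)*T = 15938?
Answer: -889727/844 ≈ -1054.2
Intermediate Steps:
T = 23907 (T = (3/2)*15938 = 23907)
L = -1839/844 (L = 23907/(-10972) = 23907*(-1/10972) = -1839/844 ≈ -2.1789)
(16385 + L) - 17437 = (16385 - 1839/844) - 17437 = 13827101/844 - 17437 = -889727/844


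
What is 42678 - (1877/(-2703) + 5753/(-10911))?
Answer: 419571361960/9830811 ≈ 42679.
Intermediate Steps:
42678 - (1877/(-2703) + 5753/(-10911)) = 42678 - (1877*(-1/2703) + 5753*(-1/10911)) = 42678 - (-1877/2703 - 5753/10911) = 42678 - 1*(-12010102/9830811) = 42678 + 12010102/9830811 = 419571361960/9830811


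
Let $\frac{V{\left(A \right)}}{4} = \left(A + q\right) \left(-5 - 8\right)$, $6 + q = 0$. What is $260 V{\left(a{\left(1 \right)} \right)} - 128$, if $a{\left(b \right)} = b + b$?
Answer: $53952$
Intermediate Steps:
$a{\left(b \right)} = 2 b$
$q = -6$ ($q = -6 + 0 = -6$)
$V{\left(A \right)} = 312 - 52 A$ ($V{\left(A \right)} = 4 \left(A - 6\right) \left(-5 - 8\right) = 4 \left(-6 + A\right) \left(-13\right) = 4 \left(78 - 13 A\right) = 312 - 52 A$)
$260 V{\left(a{\left(1 \right)} \right)} - 128 = 260 \left(312 - 52 \cdot 2 \cdot 1\right) - 128 = 260 \left(312 - 104\right) - 128 = 260 \cdot 208 - 128 = 54080 - 128 = 53952$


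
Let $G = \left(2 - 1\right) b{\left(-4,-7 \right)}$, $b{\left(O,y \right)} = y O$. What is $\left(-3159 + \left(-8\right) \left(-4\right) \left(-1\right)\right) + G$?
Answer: $-3163$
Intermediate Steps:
$b{\left(O,y \right)} = O y$
$G = 28$ ($G = \left(2 - 1\right) \left(\left(-4\right) \left(-7\right)\right) = \left(2 - 1\right) 28 = 1 \cdot 28 = 28$)
$\left(-3159 + \left(-8\right) \left(-4\right) \left(-1\right)\right) + G = \left(-3159 + \left(-8\right) \left(-4\right) \left(-1\right)\right) + 28 = \left(-3159 + 32 \left(-1\right)\right) + 28 = \left(-3159 - 32\right) + 28 = -3191 + 28 = -3163$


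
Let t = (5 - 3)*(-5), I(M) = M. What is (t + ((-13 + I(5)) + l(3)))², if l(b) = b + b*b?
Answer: 36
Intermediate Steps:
l(b) = b + b²
t = -10 (t = 2*(-5) = -10)
(t + ((-13 + I(5)) + l(3)))² = (-10 + ((-13 + 5) + 3*(1 + 3)))² = (-10 + (-8 + 3*4))² = (-10 + (-8 + 12))² = (-10 + 4)² = (-6)² = 36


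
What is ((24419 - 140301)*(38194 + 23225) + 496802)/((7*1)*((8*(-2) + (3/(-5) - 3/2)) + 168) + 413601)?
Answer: -71168597560/4146503 ≈ -17164.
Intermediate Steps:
((24419 - 140301)*(38194 + 23225) + 496802)/((7*1)*((8*(-2) + (3/(-5) - 3/2)) + 168) + 413601) = (-115882*61419 + 496802)/(7*((-16 + (3*(-⅕) - 3*½)) + 168) + 413601) = (-7117356558 + 496802)/(7*((-16 + (-⅗ - 3/2)) + 168) + 413601) = -7116859756/(7*((-16 - 21/10) + 168) + 413601) = -7116859756/(7*(-181/10 + 168) + 413601) = -7116859756/(7*(1499/10) + 413601) = -7116859756/(10493/10 + 413601) = -7116859756/4146503/10 = -7116859756*10/4146503 = -71168597560/4146503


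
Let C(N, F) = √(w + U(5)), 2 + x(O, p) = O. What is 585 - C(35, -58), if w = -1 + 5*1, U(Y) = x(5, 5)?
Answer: 585 - √7 ≈ 582.35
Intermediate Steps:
x(O, p) = -2 + O
U(Y) = 3 (U(Y) = -2 + 5 = 3)
w = 4 (w = -1 + 5 = 4)
C(N, F) = √7 (C(N, F) = √(4 + 3) = √7)
585 - C(35, -58) = 585 - √7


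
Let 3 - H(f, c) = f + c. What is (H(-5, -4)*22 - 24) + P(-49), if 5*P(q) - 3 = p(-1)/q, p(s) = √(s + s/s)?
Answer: 1203/5 ≈ 240.60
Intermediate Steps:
H(f, c) = 3 - c - f (H(f, c) = 3 - (f + c) = 3 - (c + f) = 3 + (-c - f) = 3 - c - f)
p(s) = √(1 + s) (p(s) = √(s + 1) = √(1 + s))
P(q) = ⅗ (P(q) = ⅗ + (√(1 - 1)/q)/5 = ⅗ + (√0/q)/5 = ⅗ + (0/q)/5 = ⅗ + (⅕)*0 = ⅗ + 0 = ⅗)
(H(-5, -4)*22 - 24) + P(-49) = ((3 - 1*(-4) - 1*(-5))*22 - 24) + ⅗ = ((3 + 4 + 5)*22 - 24) + ⅗ = (12*22 - 24) + ⅗ = (264 - 24) + ⅗ = 240 + ⅗ = 1203/5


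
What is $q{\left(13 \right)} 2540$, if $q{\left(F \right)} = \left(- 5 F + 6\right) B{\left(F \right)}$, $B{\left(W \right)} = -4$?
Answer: $599440$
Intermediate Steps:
$q{\left(F \right)} = -24 + 20 F$ ($q{\left(F \right)} = \left(- 5 F + 6\right) \left(-4\right) = \left(6 - 5 F\right) \left(-4\right) = -24 + 20 F$)
$q{\left(13 \right)} 2540 = \left(-24 + 20 \cdot 13\right) 2540 = \left(-24 + 260\right) 2540 = 236 \cdot 2540 = 599440$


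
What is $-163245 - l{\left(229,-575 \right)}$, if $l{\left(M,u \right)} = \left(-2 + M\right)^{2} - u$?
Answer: $-215349$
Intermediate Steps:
$-163245 - l{\left(229,-575 \right)} = -163245 - \left(\left(-2 + 229\right)^{2} - -575\right) = -163245 - \left(227^{2} + 575\right) = -163245 - \left(51529 + 575\right) = -163245 - 52104 = -215349$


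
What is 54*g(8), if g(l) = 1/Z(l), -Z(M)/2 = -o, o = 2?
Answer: 27/2 ≈ 13.500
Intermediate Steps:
Z(M) = 4 (Z(M) = -(-2)*2 = -2*(-2) = 4)
g(l) = ¼ (g(l) = 1/4 = ¼)
54*g(8) = 54*(¼) = 27/2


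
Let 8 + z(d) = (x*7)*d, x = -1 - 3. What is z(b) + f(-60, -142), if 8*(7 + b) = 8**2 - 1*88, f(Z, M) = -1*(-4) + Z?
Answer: 216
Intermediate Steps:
f(Z, M) = 4 + Z
b = -10 (b = -7 + (8**2 - 1*88)/8 = -7 + (64 - 88)/8 = -7 + (1/8)*(-24) = -7 - 3 = -10)
x = -4
z(d) = -8 - 28*d (z(d) = -8 + (-4*7)*d = -8 - 28*d)
z(b) + f(-60, -142) = (-8 - 28*(-10)) + (4 - 60) = (-8 + 280) - 56 = 272 - 56 = 216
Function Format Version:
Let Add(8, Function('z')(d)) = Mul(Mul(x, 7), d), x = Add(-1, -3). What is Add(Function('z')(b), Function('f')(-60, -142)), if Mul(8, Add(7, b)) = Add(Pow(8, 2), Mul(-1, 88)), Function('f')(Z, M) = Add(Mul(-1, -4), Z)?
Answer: 216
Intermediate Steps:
Function('f')(Z, M) = Add(4, Z)
b = -10 (b = Add(-7, Mul(Rational(1, 8), Add(Pow(8, 2), Mul(-1, 88)))) = Add(-7, Mul(Rational(1, 8), Add(64, -88))) = Add(-7, Mul(Rational(1, 8), -24)) = Add(-7, -3) = -10)
x = -4
Function('z')(d) = Add(-8, Mul(-28, d)) (Function('z')(d) = Add(-8, Mul(Mul(-4, 7), d)) = Add(-8, Mul(-28, d)))
Add(Function('z')(b), Function('f')(-60, -142)) = Add(Add(-8, Mul(-28, -10)), Add(4, -60)) = Add(Add(-8, 280), -56) = Add(272, -56) = 216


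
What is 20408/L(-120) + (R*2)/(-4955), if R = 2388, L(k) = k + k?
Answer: -2556697/29730 ≈ -85.997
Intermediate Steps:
L(k) = 2*k
20408/L(-120) + (R*2)/(-4955) = 20408/((2*(-120))) + (2388*2)/(-4955) = 20408/(-240) + 4776*(-1/4955) = 20408*(-1/240) - 4776/4955 = -2551/30 - 4776/4955 = -2556697/29730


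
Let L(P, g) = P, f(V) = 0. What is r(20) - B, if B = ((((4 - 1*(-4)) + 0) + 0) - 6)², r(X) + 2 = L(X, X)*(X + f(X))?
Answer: 394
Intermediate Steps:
r(X) = -2 + X² (r(X) = -2 + X*(X + 0) = -2 + X*X = -2 + X²)
B = 4 (B = ((((4 + 4) + 0) + 0) - 6)² = (((8 + 0) + 0) - 6)² = ((8 + 0) - 6)² = (8 - 6)² = 2² = 4)
r(20) - B = (-2 + 20²) - 1*4 = (-2 + 400) - 4 = 398 - 4 = 394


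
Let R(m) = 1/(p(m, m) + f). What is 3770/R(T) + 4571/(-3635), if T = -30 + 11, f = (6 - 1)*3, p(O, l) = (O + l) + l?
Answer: -575570471/3635 ≈ -1.5834e+5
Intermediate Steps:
p(O, l) = O + 2*l
f = 15 (f = 5*3 = 15)
T = -19
R(m) = 1/(15 + 3*m) (R(m) = 1/((m + 2*m) + 15) = 1/(3*m + 15) = 1/(15 + 3*m))
3770/R(T) + 4571/(-3635) = 3770/((1/(3*(5 - 19)))) + 4571/(-3635) = 3770/(((⅓)/(-14))) + 4571*(-1/3635) = 3770/(((⅓)*(-1/14))) - 4571/3635 = 3770/(-1/42) - 4571/3635 = 3770*(-42) - 4571/3635 = -158340 - 4571/3635 = -575570471/3635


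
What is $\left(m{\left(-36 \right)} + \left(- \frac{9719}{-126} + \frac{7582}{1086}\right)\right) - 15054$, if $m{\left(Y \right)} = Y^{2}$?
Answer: $- \frac{311846587}{22806} \approx -13674.0$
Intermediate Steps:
$\left(m{\left(-36 \right)} + \left(- \frac{9719}{-126} + \frac{7582}{1086}\right)\right) - 15054 = \left(\left(-36\right)^{2} + \left(- \frac{9719}{-126} + \frac{7582}{1086}\right)\right) - 15054 = \left(1296 + \left(\left(-9719\right) \left(- \frac{1}{126}\right) + 7582 \cdot \frac{1}{1086}\right)\right) - 15054 = \left(1296 + \left(\frac{9719}{126} + \frac{3791}{543}\right)\right) - 15054 = \left(1296 + \frac{1918361}{22806}\right) - 15054 = \frac{31474937}{22806} - 15054 = - \frac{311846587}{22806}$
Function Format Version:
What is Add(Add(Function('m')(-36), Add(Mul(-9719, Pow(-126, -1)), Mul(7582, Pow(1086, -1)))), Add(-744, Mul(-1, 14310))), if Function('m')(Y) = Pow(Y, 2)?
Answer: Rational(-311846587, 22806) ≈ -13674.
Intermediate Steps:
Add(Add(Function('m')(-36), Add(Mul(-9719, Pow(-126, -1)), Mul(7582, Pow(1086, -1)))), Add(-744, Mul(-1, 14310))) = Add(Add(Pow(-36, 2), Add(Mul(-9719, Pow(-126, -1)), Mul(7582, Pow(1086, -1)))), Add(-744, Mul(-1, 14310))) = Add(Add(1296, Add(Mul(-9719, Rational(-1, 126)), Mul(7582, Rational(1, 1086)))), Add(-744, -14310)) = Add(Add(1296, Add(Rational(9719, 126), Rational(3791, 543))), -15054) = Add(Add(1296, Rational(1918361, 22806)), -15054) = Add(Rational(31474937, 22806), -15054) = Rational(-311846587, 22806)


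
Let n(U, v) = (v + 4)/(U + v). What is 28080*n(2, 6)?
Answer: 35100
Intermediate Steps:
n(U, v) = (4 + v)/(U + v)
28080*n(2, 6) = 28080*((4 + 6)/(2 + 6)) = 28080*(10/8) = 28080*((1/8)*10) = 28080*(5/4) = 35100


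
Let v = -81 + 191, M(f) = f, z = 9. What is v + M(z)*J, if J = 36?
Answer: 434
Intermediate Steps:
v = 110
v + M(z)*J = 110 + 9*36 = 110 + 324 = 434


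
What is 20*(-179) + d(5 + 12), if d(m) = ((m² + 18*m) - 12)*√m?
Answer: -3580 + 583*√17 ≈ -1176.2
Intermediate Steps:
d(m) = √m*(-12 + m² + 18*m) (d(m) = (-12 + m² + 18*m)*√m = √m*(-12 + m² + 18*m))
20*(-179) + d(5 + 12) = 20*(-179) + √(5 + 12)*(-12 + (5 + 12)² + 18*(5 + 12)) = -3580 + √17*(-12 + 17² + 18*17) = -3580 + √17*(-12 + 289 + 306) = -3580 + √17*583 = -3580 + 583*√17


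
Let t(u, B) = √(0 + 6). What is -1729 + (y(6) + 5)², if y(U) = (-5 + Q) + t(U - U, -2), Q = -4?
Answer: -1729 + (4 - √6)² ≈ -1726.6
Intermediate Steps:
t(u, B) = √6
y(U) = -9 + √6 (y(U) = (-5 - 4) + √6 = -9 + √6)
-1729 + (y(6) + 5)² = -1729 + ((-9 + √6) + 5)² = -1729 + (-4 + √6)²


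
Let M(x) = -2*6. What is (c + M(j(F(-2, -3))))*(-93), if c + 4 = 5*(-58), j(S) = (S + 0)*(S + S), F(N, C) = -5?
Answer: 28458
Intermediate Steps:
j(S) = 2*S**2 (j(S) = S*(2*S) = 2*S**2)
M(x) = -12
c = -294 (c = -4 + 5*(-58) = -4 - 290 = -294)
(c + M(j(F(-2, -3))))*(-93) = (-294 - 12)*(-93) = -306*(-93) = 28458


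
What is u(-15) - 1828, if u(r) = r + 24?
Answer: -1819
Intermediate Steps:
u(r) = 24 + r
u(-15) - 1828 = (24 - 15) - 1828 = 9 - 1828 = -1819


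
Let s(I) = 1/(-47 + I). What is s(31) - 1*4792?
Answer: -76673/16 ≈ -4792.1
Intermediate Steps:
s(31) - 1*4792 = 1/(-47 + 31) - 1*4792 = 1/(-16) - 4792 = -1/16 - 4792 = -76673/16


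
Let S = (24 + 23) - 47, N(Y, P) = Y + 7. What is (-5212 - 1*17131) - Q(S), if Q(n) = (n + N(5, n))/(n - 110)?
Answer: -1228859/55 ≈ -22343.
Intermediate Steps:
N(Y, P) = 7 + Y
S = 0 (S = 47 - 47 = 0)
Q(n) = (12 + n)/(-110 + n) (Q(n) = (n + (7 + 5))/(n - 110) = (n + 12)/(-110 + n) = (12 + n)/(-110 + n))
(-5212 - 1*17131) - Q(S) = (-5212 - 1*17131) - (12 + 0)/(-110 + 0) = (-5212 - 17131) - 12/(-110) = -22343 - (-1)*12/110 = -22343 - 1*(-6/55) = -22343 + 6/55 = -1228859/55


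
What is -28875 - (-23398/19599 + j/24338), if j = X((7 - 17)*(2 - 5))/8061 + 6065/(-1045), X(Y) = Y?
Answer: -7734580881094499899/267875350451346 ≈ -28874.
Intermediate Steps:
j = -3257241/561583 (j = ((7 - 17)*(2 - 5))/8061 + 6065/(-1045) = -10*(-3)*(1/8061) + 6065*(-1/1045) = 30*(1/8061) - 1213/209 = 10/2687 - 1213/209 = -3257241/561583 ≈ -5.8001)
-28875 - (-23398/19599 + j/24338) = -28875 - (-23398/19599 - 3257241/561583/24338) = -28875 - (-23398*1/19599 - 3257241/561583*1/24338) = -28875 - (-23398/19599 - 3257241/13667807054) = -28875 - 1*(-319863188115851/267875350451346) = -28875 + 319863188115851/267875350451346 = -7734580881094499899/267875350451346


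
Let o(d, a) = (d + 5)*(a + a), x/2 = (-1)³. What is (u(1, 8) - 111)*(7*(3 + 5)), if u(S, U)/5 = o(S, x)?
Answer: -12936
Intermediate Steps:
x = -2 (x = 2*(-1)³ = 2*(-1) = -2)
o(d, a) = 2*a*(5 + d) (o(d, a) = (5 + d)*(2*a) = 2*a*(5 + d))
u(S, U) = -100 - 20*S (u(S, U) = 5*(2*(-2)*(5 + S)) = 5*(-20 - 4*S) = -100 - 20*S)
(u(1, 8) - 111)*(7*(3 + 5)) = ((-100 - 20*1) - 111)*(7*(3 + 5)) = ((-100 - 20) - 111)*(7*8) = (-120 - 111)*56 = -231*56 = -12936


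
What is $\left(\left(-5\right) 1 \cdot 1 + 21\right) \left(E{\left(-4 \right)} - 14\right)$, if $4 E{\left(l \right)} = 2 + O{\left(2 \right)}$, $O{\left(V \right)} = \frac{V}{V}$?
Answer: $-212$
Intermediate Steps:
$O{\left(V \right)} = 1$
$E{\left(l \right)} = \frac{3}{4}$ ($E{\left(l \right)} = \frac{2 + 1}{4} = \frac{1}{4} \cdot 3 = \frac{3}{4}$)
$\left(\left(-5\right) 1 \cdot 1 + 21\right) \left(E{\left(-4 \right)} - 14\right) = \left(\left(-5\right) 1 \cdot 1 + 21\right) \left(\frac{3}{4} - 14\right) = \left(\left(-5\right) 1 + 21\right) \left(- \frac{53}{4}\right) = \left(-5 + 21\right) \left(- \frac{53}{4}\right) = 16 \left(- \frac{53}{4}\right) = -212$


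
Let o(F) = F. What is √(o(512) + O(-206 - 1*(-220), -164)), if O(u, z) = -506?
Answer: √6 ≈ 2.4495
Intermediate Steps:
√(o(512) + O(-206 - 1*(-220), -164)) = √(512 - 506) = √6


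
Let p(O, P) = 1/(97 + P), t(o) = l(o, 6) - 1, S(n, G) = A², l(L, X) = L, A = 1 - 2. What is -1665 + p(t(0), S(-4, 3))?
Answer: -163169/98 ≈ -1665.0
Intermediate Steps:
A = -1
S(n, G) = 1 (S(n, G) = (-1)² = 1)
t(o) = -1 + o (t(o) = o - 1 = -1 + o)
-1665 + p(t(0), S(-4, 3)) = -1665 + 1/(97 + 1) = -1665 + 1/98 = -163169/98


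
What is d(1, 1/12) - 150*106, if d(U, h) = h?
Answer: -190799/12 ≈ -15900.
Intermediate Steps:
d(1, 1/12) - 150*106 = 1/12 - 150*106 = 1/12 - 15900 = -190799/12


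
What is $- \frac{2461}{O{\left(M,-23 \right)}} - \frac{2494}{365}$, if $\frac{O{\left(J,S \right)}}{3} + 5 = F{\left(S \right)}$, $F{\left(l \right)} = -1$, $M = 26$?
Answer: $\frac{853373}{6570} \approx 129.89$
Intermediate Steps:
$O{\left(J,S \right)} = -18$ ($O{\left(J,S \right)} = -15 + 3 \left(-1\right) = -15 - 3 = -18$)
$- \frac{2461}{O{\left(M,-23 \right)}} - \frac{2494}{365} = - \frac{2461}{-18} - \frac{2494}{365} = \left(-2461\right) \left(- \frac{1}{18}\right) - \frac{2494}{365} = \frac{2461}{18} - \frac{2494}{365} = \frac{853373}{6570}$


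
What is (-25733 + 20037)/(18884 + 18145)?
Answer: -5696/37029 ≈ -0.15383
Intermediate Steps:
(-25733 + 20037)/(18884 + 18145) = -5696/37029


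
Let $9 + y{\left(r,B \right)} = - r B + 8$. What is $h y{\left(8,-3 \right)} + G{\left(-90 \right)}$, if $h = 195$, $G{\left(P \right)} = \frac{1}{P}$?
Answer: $\frac{403649}{90} \approx 4485.0$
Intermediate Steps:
$y{\left(r,B \right)} = -1 - B r$ ($y{\left(r,B \right)} = -9 + \left(- r B + 8\right) = -9 - \left(-8 + B r\right) = -1 - B r$)
$h y{\left(8,-3 \right)} + G{\left(-90 \right)} = 195 \left(-1 - \left(-3\right) 8\right) + \frac{1}{-90} = 195 \left(-1 + 24\right) - \frac{1}{90} = 195 \cdot 23 - \frac{1}{90} = 4485 - \frac{1}{90} = \frac{403649}{90}$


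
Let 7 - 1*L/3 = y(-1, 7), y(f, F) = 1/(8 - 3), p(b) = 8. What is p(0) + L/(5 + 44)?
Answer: 2062/245 ≈ 8.4163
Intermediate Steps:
y(f, F) = ⅕ (y(f, F) = 1/5 = ⅕)
L = 102/5 (L = 21 - 3*⅕ = 21 - ⅗ = 102/5 ≈ 20.400)
p(0) + L/(5 + 44) = 8 + 102/(5*(5 + 44)) = 8 + (102/5)/49 = 8 + (102/5)*(1/49) = 8 + 102/245 = 2062/245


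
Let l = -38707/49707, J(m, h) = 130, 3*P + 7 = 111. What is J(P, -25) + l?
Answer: 6423203/49707 ≈ 129.22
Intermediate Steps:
P = 104/3 (P = -7/3 + (⅓)*111 = -7/3 + 37 = 104/3 ≈ 34.667)
l = -38707/49707 (l = -38707*1/49707 = -38707/49707 ≈ -0.77870)
J(P, -25) + l = 130 - 38707/49707 = 6423203/49707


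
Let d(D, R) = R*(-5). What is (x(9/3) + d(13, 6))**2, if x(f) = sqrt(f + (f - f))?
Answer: (30 - sqrt(3))**2 ≈ 799.08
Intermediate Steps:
d(D, R) = -5*R
x(f) = sqrt(f) (x(f) = sqrt(f + 0) = sqrt(f))
(x(9/3) + d(13, 6))**2 = (sqrt(9/3) - 5*6)**2 = (sqrt(9*(1/3)) - 30)**2 = (sqrt(3) - 30)**2 = (-30 + sqrt(3))**2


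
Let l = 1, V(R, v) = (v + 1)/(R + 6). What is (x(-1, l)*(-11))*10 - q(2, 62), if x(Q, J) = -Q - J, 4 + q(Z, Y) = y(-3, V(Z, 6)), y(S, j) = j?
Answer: 25/8 ≈ 3.1250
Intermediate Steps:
V(R, v) = (1 + v)/(6 + R)
q(Z, Y) = -4 + 7/(6 + Z) (q(Z, Y) = -4 + (1 + 6)/(6 + Z) = -4 + 7/(6 + Z))
x(Q, J) = -J - Q
(x(-1, l)*(-11))*10 - q(2, 62) = ((-1*1 - 1*(-1))*(-11))*10 - (-17 - 4*2)/(6 + 2) = ((-1 + 1)*(-11))*10 - (-17 - 8)/8 = (0*(-11))*10 - (-25)/8 = 0*10 - 1*(-25/8) = 0 + 25/8 = 25/8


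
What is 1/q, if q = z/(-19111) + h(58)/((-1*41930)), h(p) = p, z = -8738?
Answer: 400662115/182637951 ≈ 2.1937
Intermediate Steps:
q = 182637951/400662115 (q = -8738/(-19111) + 58/((-1*41930)) = -8738*(-1/19111) + 58/(-41930) = 8738/19111 + 58*(-1/41930) = 8738/19111 - 29/20965 = 182637951/400662115 ≈ 0.45584)
1/q = 1/(182637951/400662115) = 400662115/182637951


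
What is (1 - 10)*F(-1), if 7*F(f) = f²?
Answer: -9/7 ≈ -1.2857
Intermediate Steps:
F(f) = f²/7
(1 - 10)*F(-1) = (1 - 10)*((⅐)*(-1)²) = -9/7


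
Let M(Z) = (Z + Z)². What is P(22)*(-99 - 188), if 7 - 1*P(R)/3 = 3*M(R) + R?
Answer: 5013603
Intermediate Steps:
M(Z) = 4*Z² (M(Z) = (2*Z)² = 4*Z²)
P(R) = 21 - 36*R² - 3*R (P(R) = 21 - 3*(3*(4*R²) + R) = 21 - 3*(12*R² + R) = 21 - 3*(R + 12*R²) = 21 + (-36*R² - 3*R) = 21 - 36*R² - 3*R)
P(22)*(-99 - 188) = (21 - 36*22² - 3*22)*(-99 - 188) = (21 - 36*484 - 66)*(-287) = (21 - 17424 - 66)*(-287) = -17469*(-287) = 5013603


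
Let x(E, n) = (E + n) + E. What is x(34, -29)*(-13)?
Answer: -507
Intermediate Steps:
x(E, n) = n + 2*E
x(34, -29)*(-13) = (-29 + 2*34)*(-13) = (-29 + 68)*(-13) = 39*(-13) = -507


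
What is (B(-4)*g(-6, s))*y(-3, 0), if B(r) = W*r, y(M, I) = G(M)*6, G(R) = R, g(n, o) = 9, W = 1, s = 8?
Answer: 648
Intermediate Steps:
y(M, I) = 6*M (y(M, I) = M*6 = 6*M)
B(r) = r (B(r) = 1*r = r)
(B(-4)*g(-6, s))*y(-3, 0) = (-4*9)*(6*(-3)) = -36*(-18) = 648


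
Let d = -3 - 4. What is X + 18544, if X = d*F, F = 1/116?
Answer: 2151097/116 ≈ 18544.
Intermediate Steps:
d = -7
F = 1/116 ≈ 0.0086207
X = -7/116 (X = -7*1/116 = -7/116 ≈ -0.060345)
X + 18544 = -7/116 + 18544 = 2151097/116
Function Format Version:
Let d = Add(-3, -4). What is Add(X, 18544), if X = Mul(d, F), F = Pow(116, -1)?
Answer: Rational(2151097, 116) ≈ 18544.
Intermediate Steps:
d = -7
F = Rational(1, 116) ≈ 0.0086207
X = Rational(-7, 116) (X = Mul(-7, Rational(1, 116)) = Rational(-7, 116) ≈ -0.060345)
Add(X, 18544) = Add(Rational(-7, 116), 18544) = Rational(2151097, 116)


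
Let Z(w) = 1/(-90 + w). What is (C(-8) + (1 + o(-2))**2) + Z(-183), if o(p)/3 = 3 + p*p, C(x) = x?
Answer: 129947/273 ≈ 476.00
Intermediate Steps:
o(p) = 9 + 3*p**2 (o(p) = 3*(3 + p*p) = 3*(3 + p**2) = 9 + 3*p**2)
(C(-8) + (1 + o(-2))**2) + Z(-183) = (-8 + (1 + (9 + 3*(-2)**2))**2) + 1/(-90 - 183) = (-8 + (1 + (9 + 3*4))**2) + 1/(-273) = (-8 + (1 + (9 + 12))**2) - 1/273 = (-8 + (1 + 21)**2) - 1/273 = (-8 + 22**2) - 1/273 = (-8 + 484) - 1/273 = 476 - 1/273 = 129947/273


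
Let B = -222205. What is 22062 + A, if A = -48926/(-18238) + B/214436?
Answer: 43144178305281/1955441884 ≈ 22064.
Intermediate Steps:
A = 3219460473/1955441884 (A = -48926/(-18238) - 222205/214436 = -48926*(-1/18238) - 222205*1/214436 = 24463/9119 - 222205/214436 = 3219460473/1955441884 ≈ 1.6464)
22062 + A = 22062 + 3219460473/1955441884 = 43144178305281/1955441884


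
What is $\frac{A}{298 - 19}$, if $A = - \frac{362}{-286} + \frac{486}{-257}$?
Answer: $- \frac{22981}{10253529} \approx -0.0022413$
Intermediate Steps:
$A = - \frac{22981}{36751}$ ($A = \left(-362\right) \left(- \frac{1}{286}\right) + 486 \left(- \frac{1}{257}\right) = \frac{181}{143} - \frac{486}{257} = - \frac{22981}{36751} \approx -0.62532$)
$\frac{A}{298 - 19} = - \frac{22981}{36751 \left(298 - 19\right)} = - \frac{22981}{36751 \cdot 279} = \left(- \frac{22981}{36751}\right) \frac{1}{279} = - \frac{22981}{10253529}$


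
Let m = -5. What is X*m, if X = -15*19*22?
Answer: 31350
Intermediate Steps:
X = -6270 (X = -285*22 = -6270)
X*m = -6270*(-5) = 31350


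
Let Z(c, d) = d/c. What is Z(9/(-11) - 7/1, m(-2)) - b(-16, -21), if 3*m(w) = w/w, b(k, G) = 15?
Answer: -3881/258 ≈ -15.043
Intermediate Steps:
m(w) = ⅓ (m(w) = (w/w)/3 = (⅓)*1 = ⅓)
Z(9/(-11) - 7/1, m(-2)) - b(-16, -21) = 1/(3*(9/(-11) - 7/1)) - 1*15 = 1/(3*(9*(-1/11) - 7*1)) - 15 = 1/(3*(-9/11 - 7)) - 15 = 1/(3*(-86/11)) - 15 = (⅓)*(-11/86) - 15 = -11/258 - 15 = -3881/258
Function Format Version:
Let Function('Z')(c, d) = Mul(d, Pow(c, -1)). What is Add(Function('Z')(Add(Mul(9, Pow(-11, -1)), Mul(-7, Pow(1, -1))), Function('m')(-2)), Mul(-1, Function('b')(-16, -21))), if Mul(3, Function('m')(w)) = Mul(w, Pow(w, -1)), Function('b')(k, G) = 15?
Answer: Rational(-3881, 258) ≈ -15.043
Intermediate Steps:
Function('m')(w) = Rational(1, 3) (Function('m')(w) = Mul(Rational(1, 3), Mul(w, Pow(w, -1))) = Mul(Rational(1, 3), 1) = Rational(1, 3))
Add(Function('Z')(Add(Mul(9, Pow(-11, -1)), Mul(-7, Pow(1, -1))), Function('m')(-2)), Mul(-1, Function('b')(-16, -21))) = Add(Mul(Rational(1, 3), Pow(Add(Mul(9, Pow(-11, -1)), Mul(-7, Pow(1, -1))), -1)), Mul(-1, 15)) = Add(Mul(Rational(1, 3), Pow(Add(Mul(9, Rational(-1, 11)), Mul(-7, 1)), -1)), -15) = Add(Mul(Rational(1, 3), Pow(Add(Rational(-9, 11), -7), -1)), -15) = Add(Mul(Rational(1, 3), Pow(Rational(-86, 11), -1)), -15) = Add(Mul(Rational(1, 3), Rational(-11, 86)), -15) = Add(Rational(-11, 258), -15) = Rational(-3881, 258)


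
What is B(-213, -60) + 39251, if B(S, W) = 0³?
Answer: 39251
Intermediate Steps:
B(S, W) = 0
B(-213, -60) + 39251 = 0 + 39251 = 39251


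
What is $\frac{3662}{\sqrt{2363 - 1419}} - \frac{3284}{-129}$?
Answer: $\frac{3284}{129} + \frac{1831 \sqrt{59}}{118} \approx 144.65$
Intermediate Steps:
$\frac{3662}{\sqrt{2363 - 1419}} - \frac{3284}{-129} = \frac{3662}{\sqrt{944}} - - \frac{3284}{129} = \frac{3662}{4 \sqrt{59}} + \frac{3284}{129} = 3662 \frac{\sqrt{59}}{236} + \frac{3284}{129} = \frac{1831 \sqrt{59}}{118} + \frac{3284}{129} = \frac{3284}{129} + \frac{1831 \sqrt{59}}{118}$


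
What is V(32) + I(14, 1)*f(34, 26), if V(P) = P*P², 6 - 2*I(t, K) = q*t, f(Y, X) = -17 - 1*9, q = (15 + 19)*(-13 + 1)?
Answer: -41566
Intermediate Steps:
q = -408 (q = 34*(-12) = -408)
f(Y, X) = -26 (f(Y, X) = -17 - 9 = -26)
I(t, K) = 3 + 204*t (I(t, K) = 3 - (-204)*t = 3 + 204*t)
V(P) = P³
V(32) + I(14, 1)*f(34, 26) = 32³ + (3 + 204*14)*(-26) = 32768 + (3 + 2856)*(-26) = 32768 + 2859*(-26) = 32768 - 74334 = -41566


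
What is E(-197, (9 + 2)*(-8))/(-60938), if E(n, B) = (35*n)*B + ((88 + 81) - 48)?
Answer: -606881/60938 ≈ -9.9590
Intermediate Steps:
E(n, B) = 121 + 35*B*n (E(n, B) = 35*B*n + (169 - 48) = 35*B*n + 121 = 121 + 35*B*n)
E(-197, (9 + 2)*(-8))/(-60938) = (121 + 35*((9 + 2)*(-8))*(-197))/(-60938) = (121 + 35*(11*(-8))*(-197))*(-1/60938) = (121 + 35*(-88)*(-197))*(-1/60938) = (121 + 606760)*(-1/60938) = 606881*(-1/60938) = -606881/60938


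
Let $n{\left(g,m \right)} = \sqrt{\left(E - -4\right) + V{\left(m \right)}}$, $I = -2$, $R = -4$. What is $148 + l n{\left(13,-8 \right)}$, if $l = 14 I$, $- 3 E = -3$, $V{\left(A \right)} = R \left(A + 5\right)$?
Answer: $148 - 28 \sqrt{17} \approx 32.553$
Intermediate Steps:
$V{\left(A \right)} = -20 - 4 A$ ($V{\left(A \right)} = - 4 \left(A + 5\right) = - 4 \left(5 + A\right) = -20 - 4 A$)
$E = 1$ ($E = \left(- \frac{1}{3}\right) \left(-3\right) = 1$)
$l = -28$ ($l = 14 \left(-2\right) = -28$)
$n{\left(g,m \right)} = \sqrt{-15 - 4 m}$ ($n{\left(g,m \right)} = \sqrt{\left(1 - -4\right) - \left(20 + 4 m\right)} = \sqrt{\left(1 + 4\right) - \left(20 + 4 m\right)} = \sqrt{5 - \left(20 + 4 m\right)} = \sqrt{-15 - 4 m}$)
$148 + l n{\left(13,-8 \right)} = 148 - 28 \sqrt{-15 - -32} = 148 - 28 \sqrt{-15 + 32} = 148 - 28 \sqrt{17}$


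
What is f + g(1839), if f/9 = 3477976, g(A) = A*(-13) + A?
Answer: 31279716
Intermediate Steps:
g(A) = -12*A (g(A) = -13*A + A = -12*A)
f = 31301784 (f = 9*3477976 = 31301784)
f + g(1839) = 31301784 - 12*1839 = 31301784 - 22068 = 31279716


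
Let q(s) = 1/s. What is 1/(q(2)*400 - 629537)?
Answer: -1/629337 ≈ -1.5890e-6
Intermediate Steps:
1/(q(2)*400 - 629537) = 1/(400/2 - 629537) = 1/((1/2)*400 - 629537) = 1/(200 - 629537) = 1/(-629337) = -1/629337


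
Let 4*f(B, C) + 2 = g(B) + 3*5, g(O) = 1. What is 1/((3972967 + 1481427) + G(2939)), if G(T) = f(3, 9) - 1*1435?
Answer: 2/10905925 ≈ 1.8339e-7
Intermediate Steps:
f(B, C) = 7/2 (f(B, C) = -1/2 + (1 + 3*5)/4 = -1/2 + (1 + 15)/4 = -1/2 + (1/4)*16 = -1/2 + 4 = 7/2)
G(T) = -2863/2 (G(T) = 7/2 - 1*1435 = 7/2 - 1435 = -2863/2)
1/((3972967 + 1481427) + G(2939)) = 1/((3972967 + 1481427) - 2863/2) = 1/(5454394 - 2863/2) = 1/(10905925/2) = 2/10905925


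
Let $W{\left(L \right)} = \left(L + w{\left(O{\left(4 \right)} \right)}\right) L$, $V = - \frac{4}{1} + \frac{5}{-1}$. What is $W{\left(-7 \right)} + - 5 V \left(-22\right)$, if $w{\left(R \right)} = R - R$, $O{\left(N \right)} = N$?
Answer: $-941$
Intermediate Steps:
$V = -9$ ($V = \left(-4\right) 1 + 5 \left(-1\right) = -4 - 5 = -9$)
$w{\left(R \right)} = 0$
$W{\left(L \right)} = L^{2}$ ($W{\left(L \right)} = \left(L + 0\right) L = L L = L^{2}$)
$W{\left(-7 \right)} + - 5 V \left(-22\right) = \left(-7\right)^{2} + \left(-5\right) \left(-9\right) \left(-22\right) = 49 + 45 \left(-22\right) = 49 - 990 = -941$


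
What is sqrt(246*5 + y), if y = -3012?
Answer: 9*I*sqrt(22) ≈ 42.214*I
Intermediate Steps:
sqrt(246*5 + y) = sqrt(246*5 - 3012) = sqrt(1230 - 3012) = sqrt(-1782) = 9*I*sqrt(22)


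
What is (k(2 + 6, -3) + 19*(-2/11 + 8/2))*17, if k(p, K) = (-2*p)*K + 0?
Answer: 22542/11 ≈ 2049.3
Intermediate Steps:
k(p, K) = -2*K*p (k(p, K) = -2*K*p + 0 = -2*K*p)
(k(2 + 6, -3) + 19*(-2/11 + 8/2))*17 = (-2*(-3)*(2 + 6) + 19*(-2/11 + 8/2))*17 = (-2*(-3)*8 + 19*(-2*1/11 + 8*(1/2)))*17 = (48 + 19*(-2/11 + 4))*17 = (48 + 19*(42/11))*17 = (48 + 798/11)*17 = (1326/11)*17 = 22542/11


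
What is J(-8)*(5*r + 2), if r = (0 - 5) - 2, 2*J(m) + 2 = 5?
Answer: -99/2 ≈ -49.500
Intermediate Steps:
J(m) = 3/2 (J(m) = -1 + (½)*5 = -1 + 5/2 = 3/2)
r = -7 (r = -5 - 2 = -7)
J(-8)*(5*r + 2) = 3*(5*(-7) + 2)/2 = 3*(-35 + 2)/2 = (3/2)*(-33) = -99/2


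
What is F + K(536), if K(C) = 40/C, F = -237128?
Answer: -15887571/67 ≈ -2.3713e+5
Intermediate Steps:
F + K(536) = -237128 + 40/536 = -237128 + 40*(1/536) = -237128 + 5/67 = -15887571/67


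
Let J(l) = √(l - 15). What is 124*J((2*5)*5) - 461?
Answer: -461 + 124*√35 ≈ 272.59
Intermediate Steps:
J(l) = √(-15 + l)
124*J((2*5)*5) - 461 = 124*√(-15 + (2*5)*5) - 461 = 124*√(-15 + 10*5) - 461 = 124*√(-15 + 50) - 461 = 124*√35 - 461 = -461 + 124*√35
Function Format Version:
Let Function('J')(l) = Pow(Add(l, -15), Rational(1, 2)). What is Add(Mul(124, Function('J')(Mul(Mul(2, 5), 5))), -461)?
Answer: Add(-461, Mul(124, Pow(35, Rational(1, 2)))) ≈ 272.59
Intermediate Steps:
Function('J')(l) = Pow(Add(-15, l), Rational(1, 2))
Add(Mul(124, Function('J')(Mul(Mul(2, 5), 5))), -461) = Add(Mul(124, Pow(Add(-15, Mul(Mul(2, 5), 5)), Rational(1, 2))), -461) = Add(Mul(124, Pow(Add(-15, Mul(10, 5)), Rational(1, 2))), -461) = Add(Mul(124, Pow(Add(-15, 50), Rational(1, 2))), -461) = Add(Mul(124, Pow(35, Rational(1, 2))), -461) = Add(-461, Mul(124, Pow(35, Rational(1, 2))))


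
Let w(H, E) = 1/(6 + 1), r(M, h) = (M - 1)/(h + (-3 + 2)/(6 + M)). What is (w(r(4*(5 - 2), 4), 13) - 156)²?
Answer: 1190281/49 ≈ 24291.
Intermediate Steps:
r(M, h) = (-1 + M)/(h - 1/(6 + M))
w(H, E) = ⅐ (w(H, E) = 1/7 = ⅐)
(w(r(4*(5 - 2), 4), 13) - 156)² = (⅐ - 156)² = (-1091/7)² = 1190281/49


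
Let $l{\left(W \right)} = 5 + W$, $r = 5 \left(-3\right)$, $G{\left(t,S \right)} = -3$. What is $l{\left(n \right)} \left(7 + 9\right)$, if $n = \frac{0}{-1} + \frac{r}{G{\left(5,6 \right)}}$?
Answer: $160$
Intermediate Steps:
$r = -15$
$n = 5$ ($n = \frac{0}{-1} - \frac{15}{-3} = 0 \left(-1\right) - -5 = 0 + 5 = 5$)
$l{\left(n \right)} \left(7 + 9\right) = \left(5 + 5\right) \left(7 + 9\right) = 10 \cdot 16 = 160$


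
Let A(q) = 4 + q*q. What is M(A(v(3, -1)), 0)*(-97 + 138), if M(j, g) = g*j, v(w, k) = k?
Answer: 0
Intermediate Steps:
A(q) = 4 + q²
M(A(v(3, -1)), 0)*(-97 + 138) = (0*(4 + (-1)²))*(-97 + 138) = (0*(4 + 1))*41 = (0*5)*41 = 0*41 = 0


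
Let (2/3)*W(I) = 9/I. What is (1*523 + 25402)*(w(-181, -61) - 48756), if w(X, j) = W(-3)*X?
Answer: -2485766775/2 ≈ -1.2429e+9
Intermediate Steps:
W(I) = 27/(2*I) (W(I) = 3*(9/I)/2 = 27/(2*I))
w(X, j) = -9*X/2 (w(X, j) = ((27/2)/(-3))*X = ((27/2)*(-⅓))*X = -9*X/2)
(1*523 + 25402)*(w(-181, -61) - 48756) = (1*523 + 25402)*(-9/2*(-181) - 48756) = (523 + 25402)*(1629/2 - 48756) = 25925*(-95883/2) = -2485766775/2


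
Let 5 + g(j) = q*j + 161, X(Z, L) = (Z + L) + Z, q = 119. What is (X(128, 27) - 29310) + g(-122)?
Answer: -43389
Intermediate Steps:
X(Z, L) = L + 2*Z (X(Z, L) = (L + Z) + Z = L + 2*Z)
g(j) = 156 + 119*j (g(j) = -5 + (119*j + 161) = -5 + (161 + 119*j) = 156 + 119*j)
(X(128, 27) - 29310) + g(-122) = ((27 + 2*128) - 29310) + (156 + 119*(-122)) = ((27 + 256) - 29310) + (156 - 14518) = (283 - 29310) - 14362 = -29027 - 14362 = -43389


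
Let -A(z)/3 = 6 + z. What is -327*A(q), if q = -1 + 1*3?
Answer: 7848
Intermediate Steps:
q = 2 (q = -1 + 3 = 2)
A(z) = -18 - 3*z (A(z) = -3*(6 + z) = -18 - 3*z)
-327*A(q) = -327*(-18 - 3*2) = -327*(-18 - 6) = -327*(-24) = 7848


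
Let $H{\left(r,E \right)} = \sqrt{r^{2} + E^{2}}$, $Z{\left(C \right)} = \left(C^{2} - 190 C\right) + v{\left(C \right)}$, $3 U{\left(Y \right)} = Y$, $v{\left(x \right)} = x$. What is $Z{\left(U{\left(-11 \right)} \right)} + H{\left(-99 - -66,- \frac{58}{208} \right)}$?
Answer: $\frac{6358}{9} + \frac{\sqrt{11779465}}{104} \approx 739.45$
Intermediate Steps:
$U{\left(Y \right)} = \frac{Y}{3}$
$Z{\left(C \right)} = C^{2} - 189 C$ ($Z{\left(C \right)} = \left(C^{2} - 190 C\right) + C = C^{2} - 189 C$)
$H{\left(r,E \right)} = \sqrt{E^{2} + r^{2}}$
$Z{\left(U{\left(-11 \right)} \right)} + H{\left(-99 - -66,- \frac{58}{208} \right)} = \frac{1}{3} \left(-11\right) \left(-189 + \frac{1}{3} \left(-11\right)\right) + \sqrt{\left(- \frac{58}{208}\right)^{2} + \left(-99 - -66\right)^{2}} = - \frac{11 \left(-189 - \frac{11}{3}\right)}{3} + \sqrt{\left(\left(-58\right) \frac{1}{208}\right)^{2} + \left(-99 + 66\right)^{2}} = \left(- \frac{11}{3}\right) \left(- \frac{578}{3}\right) + \sqrt{\left(- \frac{29}{104}\right)^{2} + \left(-33\right)^{2}} = \frac{6358}{9} + \sqrt{\frac{841}{10816} + 1089} = \frac{6358}{9} + \sqrt{\frac{11779465}{10816}} = \frac{6358}{9} + \frac{\sqrt{11779465}}{104}$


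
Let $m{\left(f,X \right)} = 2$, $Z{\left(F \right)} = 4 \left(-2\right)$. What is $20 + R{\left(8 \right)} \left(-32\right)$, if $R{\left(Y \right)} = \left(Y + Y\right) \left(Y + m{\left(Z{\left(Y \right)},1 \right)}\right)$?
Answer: $-5100$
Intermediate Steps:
$Z{\left(F \right)} = -8$
$R{\left(Y \right)} = 2 Y \left(2 + Y\right)$ ($R{\left(Y \right)} = \left(Y + Y\right) \left(Y + 2\right) = 2 Y \left(2 + Y\right)$)
$20 + R{\left(8 \right)} \left(-32\right) = 20 + 2 \cdot 8 \left(2 + 8\right) \left(-32\right) = 20 + 2 \cdot 8 \cdot 10 \left(-32\right) = 20 + 160 \left(-32\right) = 20 - 5120 = -5100$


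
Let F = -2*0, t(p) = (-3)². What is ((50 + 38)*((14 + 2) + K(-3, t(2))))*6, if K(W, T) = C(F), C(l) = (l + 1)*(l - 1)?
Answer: 7920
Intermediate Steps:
t(p) = 9
F = 0
C(l) = (1 + l)*(-1 + l)
K(W, T) = -1 (K(W, T) = -1 + 0² = -1 + 0 = -1)
((50 + 38)*((14 + 2) + K(-3, t(2))))*6 = ((50 + 38)*((14 + 2) - 1))*6 = (88*(16 - 1))*6 = (88*15)*6 = 1320*6 = 7920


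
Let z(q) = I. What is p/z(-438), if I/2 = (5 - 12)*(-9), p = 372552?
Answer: 62092/21 ≈ 2956.8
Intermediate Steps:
I = 126 (I = 2*((5 - 12)*(-9)) = 2*(-7*(-9)) = 2*63 = 126)
z(q) = 126
p/z(-438) = 372552/126 = 372552*(1/126) = 62092/21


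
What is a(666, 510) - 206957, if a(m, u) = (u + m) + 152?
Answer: -205629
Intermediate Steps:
a(m, u) = 152 + m + u (a(m, u) = (m + u) + 152 = 152 + m + u)
a(666, 510) - 206957 = (152 + 666 + 510) - 206957 = 1328 - 206957 = -205629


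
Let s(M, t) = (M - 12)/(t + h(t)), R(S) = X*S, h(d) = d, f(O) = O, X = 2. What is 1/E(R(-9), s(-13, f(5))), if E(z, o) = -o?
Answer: ⅖ ≈ 0.40000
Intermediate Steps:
R(S) = 2*S
s(M, t) = (-12 + M)/(2*t) (s(M, t) = (M - 12)/(t + t) = (-12 + M)/((2*t)) = (-12 + M)*(1/(2*t)) = (-12 + M)/(2*t))
1/E(R(-9), s(-13, f(5))) = 1/(-(-12 - 13)/(2*5)) = 1/(-(-25)/(2*5)) = 1/(-1*(-5/2)) = 1/(5/2) = ⅖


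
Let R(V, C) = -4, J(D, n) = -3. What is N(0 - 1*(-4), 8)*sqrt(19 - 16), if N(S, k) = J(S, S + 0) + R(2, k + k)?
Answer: -7*sqrt(3) ≈ -12.124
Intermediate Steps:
N(S, k) = -7 (N(S, k) = -3 - 4 = -7)
N(0 - 1*(-4), 8)*sqrt(19 - 16) = -7*sqrt(19 - 16) = -7*sqrt(3)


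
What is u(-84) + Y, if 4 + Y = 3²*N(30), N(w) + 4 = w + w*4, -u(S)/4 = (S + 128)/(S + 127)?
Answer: 56154/43 ≈ 1305.9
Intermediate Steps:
u(S) = -4*(128 + S)/(127 + S) (u(S) = -4*(S + 128)/(S + 127) = -4*(128 + S)/(127 + S))
N(w) = -4 + 5*w (N(w) = -4 + (w + w*4) = -4 + (w + 4*w) = -4 + 5*w)
Y = 1310 (Y = -4 + 3²*(-4 + 5*30) = -4 + 9*(-4 + 150) = -4 + 9*146 = -4 + 1314 = 1310)
u(-84) + Y = 4*(-128 - 1*(-84))/(127 - 84) + 1310 = 4*(-128 + 84)/43 + 1310 = 4*(1/43)*(-44) + 1310 = -176/43 + 1310 = 56154/43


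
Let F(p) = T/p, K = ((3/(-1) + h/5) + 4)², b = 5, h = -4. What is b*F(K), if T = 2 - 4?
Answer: -250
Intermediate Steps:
K = 1/25 (K = ((3/(-1) - 4/5) + 4)² = ((3*(-1) - 4*⅕) + 4)² = ((-3 - ⅘) + 4)² = (-19/5 + 4)² = (⅕)² = 1/25 ≈ 0.040000)
T = -2
F(p) = -2/p
b*F(K) = 5*(-2/1/25) = 5*(-2*25) = 5*(-50) = -250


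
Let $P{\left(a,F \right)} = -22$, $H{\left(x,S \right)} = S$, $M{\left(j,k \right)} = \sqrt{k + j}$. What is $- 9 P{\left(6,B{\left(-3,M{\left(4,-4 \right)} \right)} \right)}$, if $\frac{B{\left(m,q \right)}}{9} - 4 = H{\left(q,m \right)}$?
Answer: $198$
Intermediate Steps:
$M{\left(j,k \right)} = \sqrt{j + k}$
$B{\left(m,q \right)} = 36 + 9 m$
$- 9 P{\left(6,B{\left(-3,M{\left(4,-4 \right)} \right)} \right)} = \left(-9\right) \left(-22\right) = 198$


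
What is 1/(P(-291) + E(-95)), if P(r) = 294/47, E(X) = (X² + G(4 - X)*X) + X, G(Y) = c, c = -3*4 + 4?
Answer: 47/455724 ≈ 0.00010313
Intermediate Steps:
c = -8 (c = -12 + 4 = -8)
G(Y) = -8
E(X) = X² - 7*X (E(X) = (X² - 8*X) + X = X² - 7*X)
P(r) = 294/47 (P(r) = 294*(1/47) = 294/47)
1/(P(-291) + E(-95)) = 1/(294/47 - 95*(-7 - 95)) = 1/(294/47 - 95*(-102)) = 1/(294/47 + 9690) = 1/(455724/47) = 47/455724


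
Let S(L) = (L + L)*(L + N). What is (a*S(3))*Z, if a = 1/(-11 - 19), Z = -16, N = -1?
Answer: 32/5 ≈ 6.4000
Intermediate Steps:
S(L) = 2*L*(-1 + L) (S(L) = (L + L)*(L - 1) = (2*L)*(-1 + L) = 2*L*(-1 + L))
a = -1/30 (a = 1/(-30) = -1/30 ≈ -0.033333)
(a*S(3))*Z = -3*(-1 + 3)/15*(-16) = -3*2/15*(-16) = -1/30*12*(-16) = -⅖*(-16) = 32/5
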